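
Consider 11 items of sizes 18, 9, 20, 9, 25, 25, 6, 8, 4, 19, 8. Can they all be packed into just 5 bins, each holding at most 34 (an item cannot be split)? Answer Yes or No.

A valid assignment using 5 bins:
  bin 1: 25 + 9 = 34
  bin 2: 25 + 9 = 34
  bin 3: 20 + 8 + 6 = 34
  bin 4: 19 + 8 + 4 = 31
  bin 5: 18 = 18
Every load is within 34, so 5 bins suffice.

Yes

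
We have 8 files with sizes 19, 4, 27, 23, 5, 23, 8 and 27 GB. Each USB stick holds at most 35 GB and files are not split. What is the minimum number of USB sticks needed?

Total = 27 + 27 + 23 + 23 + 19 + 8 + 5 + 4 = 136 GB.
Lower bound: ⌈136/35⌉ = 4 USB sticks.
Also, 5 files each exceed 35/2 GB, and no two of those can share a USB stick, so at least 5 USB sticks are needed.
A packing using 5 USB sticks:
  USB stick 1: 27 + 8 = 35
  USB stick 2: 27 + 5 = 32
  USB stick 3: 23 + 4 = 27
  USB stick 4: 23 = 23
  USB stick 5: 19 = 19
This matches the lower bound, so 5 is optimal.

5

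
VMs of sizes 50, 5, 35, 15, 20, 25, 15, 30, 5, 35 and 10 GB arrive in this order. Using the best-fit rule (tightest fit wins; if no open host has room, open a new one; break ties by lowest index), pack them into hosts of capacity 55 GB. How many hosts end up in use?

  50 → host 1 (new)  [load 50/55]
  5 → host 1  [load 55/55]
  35 → host 2 (new)  [load 35/55]
  15 → host 2  [load 50/55]
  20 → host 3 (new)  [load 20/55]
  25 → host 3  [load 45/55]
  15 → host 4 (new)  [load 15/55]
  30 → host 4  [load 45/55]
  5 → host 2  [load 55/55]
  35 → host 5 (new)  [load 35/55]
  10 → host 3  [load 55/55]
5 hosts opened.

5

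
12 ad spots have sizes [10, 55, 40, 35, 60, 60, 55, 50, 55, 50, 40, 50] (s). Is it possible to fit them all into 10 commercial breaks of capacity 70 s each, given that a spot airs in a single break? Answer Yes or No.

Total = 560 s; ⌈560/70⌉ = 8.
10 ad spots each exceed half the capacity and cannot share a break, forcing at least 10 commercial breaks.
The bound of 10 does not rule out 10, but exhaustive search shows no assignment into 10 commercial breaks of capacity 70 s exists — the minimum is 11.

No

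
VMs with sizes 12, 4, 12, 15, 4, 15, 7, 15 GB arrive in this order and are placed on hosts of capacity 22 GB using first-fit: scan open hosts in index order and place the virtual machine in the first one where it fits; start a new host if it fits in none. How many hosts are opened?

  12 → host 1 (new)  [load 12/22]
  4 → host 1  [load 16/22]
  12 → host 2 (new)  [load 12/22]
  15 → host 3 (new)  [load 15/22]
  4 → host 1  [load 20/22]
  15 → host 4 (new)  [load 15/22]
  7 → host 2  [load 19/22]
  15 → host 5 (new)  [load 15/22]
5 hosts opened.

5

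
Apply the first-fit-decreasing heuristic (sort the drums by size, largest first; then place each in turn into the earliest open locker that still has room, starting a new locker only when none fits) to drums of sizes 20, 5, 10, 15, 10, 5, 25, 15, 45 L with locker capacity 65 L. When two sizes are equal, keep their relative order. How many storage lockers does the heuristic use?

Sorted descending: 45, 25, 20, 15, 15, 10, 10, 5, 5.
  45 → locker 1 (new)  [load 45/65]
  25 → locker 2 (new)  [load 25/65]
  20 → locker 1  [load 65/65]
  15 → locker 2  [load 40/65]
  15 → locker 2  [load 55/65]
  10 → locker 2  [load 65/65]
  10 → locker 3 (new)  [load 10/65]
  5 → locker 3  [load 15/65]
  5 → locker 3  [load 20/65]
3 storage lockers opened.

3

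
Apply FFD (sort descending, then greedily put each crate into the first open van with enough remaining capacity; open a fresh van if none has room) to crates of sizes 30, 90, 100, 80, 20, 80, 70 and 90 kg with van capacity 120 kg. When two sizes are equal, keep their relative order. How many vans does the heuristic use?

Sorted descending: 100, 90, 90, 80, 80, 70, 30, 20.
  100 → van 1 (new)  [load 100/120]
  90 → van 2 (new)  [load 90/120]
  90 → van 3 (new)  [load 90/120]
  80 → van 4 (new)  [load 80/120]
  80 → van 5 (new)  [load 80/120]
  70 → van 6 (new)  [load 70/120]
  30 → van 2  [load 120/120]
  20 → van 1  [load 120/120]
6 vans opened.

6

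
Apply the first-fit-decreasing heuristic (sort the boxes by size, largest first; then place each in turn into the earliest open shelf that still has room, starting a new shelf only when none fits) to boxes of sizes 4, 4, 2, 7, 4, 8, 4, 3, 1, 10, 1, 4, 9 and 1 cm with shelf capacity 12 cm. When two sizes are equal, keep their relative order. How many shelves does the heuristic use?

6

Sorted descending: 10, 9, 8, 7, 4, 4, 4, 4, 4, 3, 2, 1, 1, 1.
  10 → shelf 1 (new)  [load 10/12]
  9 → shelf 2 (new)  [load 9/12]
  8 → shelf 3 (new)  [load 8/12]
  7 → shelf 4 (new)  [load 7/12]
  4 → shelf 3  [load 12/12]
  4 → shelf 4  [load 11/12]
  4 → shelf 5 (new)  [load 4/12]
  4 → shelf 5  [load 8/12]
  4 → shelf 5  [load 12/12]
  3 → shelf 2  [load 12/12]
  2 → shelf 1  [load 12/12]
  1 → shelf 4  [load 12/12]
  1 → shelf 6 (new)  [load 1/12]
  1 → shelf 6  [load 2/12]
6 shelves opened.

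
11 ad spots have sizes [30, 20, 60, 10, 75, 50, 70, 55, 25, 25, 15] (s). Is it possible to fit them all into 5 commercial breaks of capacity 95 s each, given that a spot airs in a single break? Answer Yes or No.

Yes

A valid assignment using 5 commercial breaks:
  break 1: 75 + 20 = 95
  break 2: 70 + 25 = 95
  break 3: 60 + 30 = 90
  break 4: 55 + 25 + 15 = 95
  break 5: 50 + 10 = 60
Every load is within 95 s, so 5 commercial breaks suffice.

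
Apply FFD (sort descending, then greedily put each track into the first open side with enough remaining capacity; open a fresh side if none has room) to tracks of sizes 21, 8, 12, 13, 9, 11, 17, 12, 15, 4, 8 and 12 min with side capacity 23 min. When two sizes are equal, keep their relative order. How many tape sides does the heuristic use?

7

Sorted descending: 21, 17, 15, 13, 12, 12, 12, 11, 9, 8, 8, 4.
  21 → side 1 (new)  [load 21/23]
  17 → side 2 (new)  [load 17/23]
  15 → side 3 (new)  [load 15/23]
  13 → side 4 (new)  [load 13/23]
  12 → side 5 (new)  [load 12/23]
  12 → side 6 (new)  [load 12/23]
  12 → side 7 (new)  [load 12/23]
  11 → side 5  [load 23/23]
  9 → side 4  [load 22/23]
  8 → side 3  [load 23/23]
  8 → side 6  [load 20/23]
  4 → side 2  [load 21/23]
7 tape sides opened.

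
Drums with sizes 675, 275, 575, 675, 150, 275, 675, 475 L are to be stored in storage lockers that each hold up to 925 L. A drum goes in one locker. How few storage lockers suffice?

Total = 675 + 675 + 675 + 575 + 475 + 275 + 275 + 150 = 3775 L.
Lower bound: ⌈3775/925⌉ = 5 storage lockers.
A packing using 5 storage lockers:
  locker 1: 675 + 150 = 825
  locker 2: 675 = 675
  locker 3: 675 = 675
  locker 4: 575 + 275 = 850
  locker 5: 475 + 275 = 750
This matches the lower bound, so 5 is optimal.

5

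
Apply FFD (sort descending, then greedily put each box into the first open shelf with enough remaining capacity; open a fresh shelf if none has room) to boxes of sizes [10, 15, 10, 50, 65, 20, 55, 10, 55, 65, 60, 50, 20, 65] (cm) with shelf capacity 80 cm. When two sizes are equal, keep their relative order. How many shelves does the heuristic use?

8

Sorted descending: 65, 65, 65, 60, 55, 55, 50, 50, 20, 20, 15, 10, 10, 10.
  65 → shelf 1 (new)  [load 65/80]
  65 → shelf 2 (new)  [load 65/80]
  65 → shelf 3 (new)  [load 65/80]
  60 → shelf 4 (new)  [load 60/80]
  55 → shelf 5 (new)  [load 55/80]
  55 → shelf 6 (new)  [load 55/80]
  50 → shelf 7 (new)  [load 50/80]
  50 → shelf 8 (new)  [load 50/80]
  20 → shelf 4  [load 80/80]
  20 → shelf 5  [load 75/80]
  15 → shelf 1  [load 80/80]
  10 → shelf 2  [load 75/80]
  10 → shelf 3  [load 75/80]
  10 → shelf 6  [load 65/80]
8 shelves opened.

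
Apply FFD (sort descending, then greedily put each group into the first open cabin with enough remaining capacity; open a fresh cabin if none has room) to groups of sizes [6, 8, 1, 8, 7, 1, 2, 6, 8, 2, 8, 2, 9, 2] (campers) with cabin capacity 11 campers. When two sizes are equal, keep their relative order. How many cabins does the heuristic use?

Sorted descending: 9, 8, 8, 8, 8, 7, 6, 6, 2, 2, 2, 2, 1, 1.
  9 → cabin 1 (new)  [load 9/11]
  8 → cabin 2 (new)  [load 8/11]
  8 → cabin 3 (new)  [load 8/11]
  8 → cabin 4 (new)  [load 8/11]
  8 → cabin 5 (new)  [load 8/11]
  7 → cabin 6 (new)  [load 7/11]
  6 → cabin 7 (new)  [load 6/11]
  6 → cabin 8 (new)  [load 6/11]
  2 → cabin 1  [load 11/11]
  2 → cabin 2  [load 10/11]
  2 → cabin 3  [load 10/11]
  2 → cabin 4  [load 10/11]
  1 → cabin 2  [load 11/11]
  1 → cabin 3  [load 11/11]
8 cabins opened.

8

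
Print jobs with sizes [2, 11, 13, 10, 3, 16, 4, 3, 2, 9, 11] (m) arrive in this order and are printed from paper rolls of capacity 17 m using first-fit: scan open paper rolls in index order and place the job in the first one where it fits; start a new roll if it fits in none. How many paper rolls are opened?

  2 → roll 1 (new)  [load 2/17]
  11 → roll 1  [load 13/17]
  13 → roll 2 (new)  [load 13/17]
  10 → roll 3 (new)  [load 10/17]
  3 → roll 1  [load 16/17]
  16 → roll 4 (new)  [load 16/17]
  4 → roll 2  [load 17/17]
  3 → roll 3  [load 13/17]
  2 → roll 3  [load 15/17]
  9 → roll 5 (new)  [load 9/17]
  11 → roll 6 (new)  [load 11/17]
6 paper rolls opened.

6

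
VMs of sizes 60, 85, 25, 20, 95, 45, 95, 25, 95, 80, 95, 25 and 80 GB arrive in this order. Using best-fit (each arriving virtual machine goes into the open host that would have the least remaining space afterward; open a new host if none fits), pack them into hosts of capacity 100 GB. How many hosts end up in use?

  60 → host 1 (new)  [load 60/100]
  85 → host 2 (new)  [load 85/100]
  25 → host 1  [load 85/100]
  20 → host 3 (new)  [load 20/100]
  95 → host 4 (new)  [load 95/100]
  45 → host 3  [load 65/100]
  95 → host 5 (new)  [load 95/100]
  25 → host 3  [load 90/100]
  95 → host 6 (new)  [load 95/100]
  80 → host 7 (new)  [load 80/100]
  95 → host 8 (new)  [load 95/100]
  25 → host 9 (new)  [load 25/100]
  80 → host 10 (new)  [load 80/100]
10 hosts opened.

10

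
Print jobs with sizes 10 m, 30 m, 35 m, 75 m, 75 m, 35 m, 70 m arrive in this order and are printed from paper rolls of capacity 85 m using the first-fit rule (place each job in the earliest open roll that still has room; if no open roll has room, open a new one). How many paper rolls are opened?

  10 → roll 1 (new)  [load 10/85]
  30 → roll 1  [load 40/85]
  35 → roll 1  [load 75/85]
  75 → roll 2 (new)  [load 75/85]
  75 → roll 3 (new)  [load 75/85]
  35 → roll 4 (new)  [load 35/85]
  70 → roll 5 (new)  [load 70/85]
5 paper rolls opened.

5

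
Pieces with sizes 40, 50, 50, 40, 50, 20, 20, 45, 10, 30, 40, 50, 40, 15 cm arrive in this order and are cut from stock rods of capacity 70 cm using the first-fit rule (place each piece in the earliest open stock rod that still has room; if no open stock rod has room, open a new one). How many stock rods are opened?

9

  40 → stock rod 1 (new)  [load 40/70]
  50 → stock rod 2 (new)  [load 50/70]
  50 → stock rod 3 (new)  [load 50/70]
  40 → stock rod 4 (new)  [load 40/70]
  50 → stock rod 5 (new)  [load 50/70]
  20 → stock rod 1  [load 60/70]
  20 → stock rod 2  [load 70/70]
  45 → stock rod 6 (new)  [load 45/70]
  10 → stock rod 1  [load 70/70]
  30 → stock rod 4  [load 70/70]
  40 → stock rod 7 (new)  [load 40/70]
  50 → stock rod 8 (new)  [load 50/70]
  40 → stock rod 9 (new)  [load 40/70]
  15 → stock rod 3  [load 65/70]
9 stock rods opened.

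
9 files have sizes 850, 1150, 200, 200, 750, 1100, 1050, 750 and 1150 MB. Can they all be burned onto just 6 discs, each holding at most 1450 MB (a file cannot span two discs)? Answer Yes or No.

No

Total = 7200 MB; ⌈7200/1450⌉ = 5.
7 files each exceed half the capacity and cannot share a disc, forcing at least 7 discs.
At least 7 discs are required, but only 6 are allowed.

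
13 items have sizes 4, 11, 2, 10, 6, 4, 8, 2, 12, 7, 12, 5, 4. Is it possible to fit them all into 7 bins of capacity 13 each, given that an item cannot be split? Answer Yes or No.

Yes

A valid assignment using 7 bins:
  bin 1: 12 = 12
  bin 2: 12 = 12
  bin 3: 11 + 2 = 13
  bin 4: 10 + 2 = 12
  bin 5: 8 + 5 = 13
  bin 6: 7 + 6 = 13
  bin 7: 4 + 4 + 4 = 12
Every load is within 13, so 7 bins suffice.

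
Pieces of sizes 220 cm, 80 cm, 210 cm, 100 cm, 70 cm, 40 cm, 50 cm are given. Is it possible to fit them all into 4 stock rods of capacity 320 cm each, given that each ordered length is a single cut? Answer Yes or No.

A valid assignment using 3 stock rods:
  stock rod 1: 220 + 100 = 320
  stock rod 2: 210 + 80 = 290
  stock rod 3: 70 + 50 + 40 = 160
That uses only 3 ≤ 4, so 4 stock rods are enough.

Yes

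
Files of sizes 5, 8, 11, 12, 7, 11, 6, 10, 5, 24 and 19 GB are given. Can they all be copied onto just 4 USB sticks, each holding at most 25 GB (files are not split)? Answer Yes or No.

No

Total = 118 GB; ⌈118/25⌉ = 5.
At least 5 USB sticks are required, but only 4 are allowed.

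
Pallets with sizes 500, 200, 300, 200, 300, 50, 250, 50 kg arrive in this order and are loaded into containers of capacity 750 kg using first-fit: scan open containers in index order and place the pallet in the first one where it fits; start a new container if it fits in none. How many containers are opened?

3

  500 → container 1 (new)  [load 500/750]
  200 → container 1  [load 700/750]
  300 → container 2 (new)  [load 300/750]
  200 → container 2  [load 500/750]
  300 → container 3 (new)  [load 300/750]
  50 → container 1  [load 750/750]
  250 → container 2  [load 750/750]
  50 → container 3  [load 350/750]
3 containers opened.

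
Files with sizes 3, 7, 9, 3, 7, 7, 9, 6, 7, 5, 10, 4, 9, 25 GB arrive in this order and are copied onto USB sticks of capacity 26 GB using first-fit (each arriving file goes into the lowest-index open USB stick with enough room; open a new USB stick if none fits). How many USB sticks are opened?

  3 → USB stick 1 (new)  [load 3/26]
  7 → USB stick 1  [load 10/26]
  9 → USB stick 1  [load 19/26]
  3 → USB stick 1  [load 22/26]
  7 → USB stick 2 (new)  [load 7/26]
  7 → USB stick 2  [load 14/26]
  9 → USB stick 2  [load 23/26]
  6 → USB stick 3 (new)  [load 6/26]
  7 → USB stick 3  [load 13/26]
  5 → USB stick 3  [load 18/26]
  10 → USB stick 4 (new)  [load 10/26]
  4 → USB stick 1  [load 26/26]
  9 → USB stick 4  [load 19/26]
  25 → USB stick 5 (new)  [load 25/26]
5 USB sticks opened.

5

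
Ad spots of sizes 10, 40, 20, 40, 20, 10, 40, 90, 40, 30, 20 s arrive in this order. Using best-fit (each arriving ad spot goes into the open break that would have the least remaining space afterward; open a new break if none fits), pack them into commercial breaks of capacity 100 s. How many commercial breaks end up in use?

4

  10 → break 1 (new)  [load 10/100]
  40 → break 1  [load 50/100]
  20 → break 1  [load 70/100]
  40 → break 2 (new)  [load 40/100]
  20 → break 1  [load 90/100]
  10 → break 1  [load 100/100]
  40 → break 2  [load 80/100]
  90 → break 3 (new)  [load 90/100]
  40 → break 4 (new)  [load 40/100]
  30 → break 4  [load 70/100]
  20 → break 2  [load 100/100]
4 commercial breaks opened.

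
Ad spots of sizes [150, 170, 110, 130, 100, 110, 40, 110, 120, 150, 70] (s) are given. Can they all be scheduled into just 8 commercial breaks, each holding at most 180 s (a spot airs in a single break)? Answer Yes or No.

Total = 1260 s; ⌈1260/180⌉ = 7.
9 ad spots each exceed half the capacity and cannot share a break, forcing at least 9 commercial breaks.
At least 9 commercial breaks are required, but only 8 are allowed.

No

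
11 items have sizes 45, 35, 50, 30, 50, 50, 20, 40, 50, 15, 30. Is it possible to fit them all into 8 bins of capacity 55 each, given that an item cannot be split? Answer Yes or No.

No

Total = 415; ⌈415/55⌉ = 8.
9 items each exceed half the capacity and cannot share a bin, forcing at least 9 bins.
At least 9 bins are required, but only 8 are allowed.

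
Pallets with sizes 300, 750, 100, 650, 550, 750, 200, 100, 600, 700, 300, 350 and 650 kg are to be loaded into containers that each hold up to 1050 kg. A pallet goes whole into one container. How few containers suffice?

Total = 750 + 750 + 700 + 650 + 650 + 600 + 550 + 350 + 300 + 300 + 200 + 100 + 100 = 6000 kg.
Lower bound: ⌈6000/1050⌉ = 6 containers.
Also, 7 pallets each exceed 525 kg, and no two of those can share a container, so at least 7 containers are needed.
A packing using 7 containers:
  container 1: 750 + 300 = 1050
  container 2: 750 + 300 = 1050
  container 3: 700 + 350 = 1050
  container 4: 650 + 200 + 100 + 100 = 1050
  container 5: 650 = 650
  container 6: 600 = 600
  container 7: 550 = 550
This matches the lower bound, so 7 is optimal.

7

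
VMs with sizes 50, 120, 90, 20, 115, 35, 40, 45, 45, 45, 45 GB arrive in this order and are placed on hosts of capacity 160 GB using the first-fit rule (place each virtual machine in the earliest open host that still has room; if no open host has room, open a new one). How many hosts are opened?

5

  50 → host 1 (new)  [load 50/160]
  120 → host 2 (new)  [load 120/160]
  90 → host 1  [load 140/160]
  20 → host 1  [load 160/160]
  115 → host 3 (new)  [load 115/160]
  35 → host 2  [load 155/160]
  40 → host 3  [load 155/160]
  45 → host 4 (new)  [load 45/160]
  45 → host 4  [load 90/160]
  45 → host 4  [load 135/160]
  45 → host 5 (new)  [load 45/160]
5 hosts opened.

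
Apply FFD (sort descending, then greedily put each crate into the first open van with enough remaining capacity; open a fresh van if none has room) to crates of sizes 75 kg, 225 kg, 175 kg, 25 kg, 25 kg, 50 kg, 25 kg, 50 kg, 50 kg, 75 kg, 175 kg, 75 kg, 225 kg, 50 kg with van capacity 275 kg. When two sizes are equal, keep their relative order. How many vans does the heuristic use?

5

Sorted descending: 225, 225, 175, 175, 75, 75, 75, 50, 50, 50, 50, 25, 25, 25.
  225 → van 1 (new)  [load 225/275]
  225 → van 2 (new)  [load 225/275]
  175 → van 3 (new)  [load 175/275]
  175 → van 4 (new)  [load 175/275]
  75 → van 3  [load 250/275]
  75 → van 4  [load 250/275]
  75 → van 5 (new)  [load 75/275]
  50 → van 1  [load 275/275]
  50 → van 2  [load 275/275]
  50 → van 5  [load 125/275]
  50 → van 5  [load 175/275]
  25 → van 3  [load 275/275]
  25 → van 4  [load 275/275]
  25 → van 5  [load 200/275]
5 vans opened.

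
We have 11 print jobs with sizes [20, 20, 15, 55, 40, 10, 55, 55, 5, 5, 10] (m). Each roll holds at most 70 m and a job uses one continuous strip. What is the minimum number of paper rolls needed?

Total = 55 + 55 + 55 + 40 + 20 + 20 + 15 + 10 + 10 + 5 + 5 = 290 m.
Lower bound: ⌈290/70⌉ = 5 paper rolls.
A packing using 5 paper rolls:
  roll 1: 55 + 15 = 70
  roll 2: 55 + 10 + 5 = 70
  roll 3: 55 + 10 + 5 = 70
  roll 4: 40 + 20 = 60
  roll 5: 20 = 20
This matches the lower bound, so 5 is optimal.

5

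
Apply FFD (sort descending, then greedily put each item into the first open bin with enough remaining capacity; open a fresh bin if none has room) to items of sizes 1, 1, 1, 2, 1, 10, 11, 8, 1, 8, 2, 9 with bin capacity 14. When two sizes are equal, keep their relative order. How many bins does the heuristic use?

5

Sorted descending: 11, 10, 9, 8, 8, 2, 2, 1, 1, 1, 1, 1.
  11 → bin 1 (new)  [load 11/14]
  10 → bin 2 (new)  [load 10/14]
  9 → bin 3 (new)  [load 9/14]
  8 → bin 4 (new)  [load 8/14]
  8 → bin 5 (new)  [load 8/14]
  2 → bin 1  [load 13/14]
  2 → bin 2  [load 12/14]
  1 → bin 1  [load 14/14]
  1 → bin 2  [load 13/14]
  1 → bin 2  [load 14/14]
  1 → bin 3  [load 10/14]
  1 → bin 3  [load 11/14]
5 bins opened.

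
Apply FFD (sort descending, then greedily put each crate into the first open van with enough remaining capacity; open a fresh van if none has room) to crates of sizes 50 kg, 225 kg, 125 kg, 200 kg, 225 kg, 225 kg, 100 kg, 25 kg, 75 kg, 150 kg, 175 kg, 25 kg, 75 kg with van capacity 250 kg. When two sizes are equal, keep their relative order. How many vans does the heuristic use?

Sorted descending: 225, 225, 225, 200, 175, 150, 125, 100, 75, 75, 50, 25, 25.
  225 → van 1 (new)  [load 225/250]
  225 → van 2 (new)  [load 225/250]
  225 → van 3 (new)  [load 225/250]
  200 → van 4 (new)  [load 200/250]
  175 → van 5 (new)  [load 175/250]
  150 → van 6 (new)  [load 150/250]
  125 → van 7 (new)  [load 125/250]
  100 → van 6  [load 250/250]
  75 → van 5  [load 250/250]
  75 → van 7  [load 200/250]
  50 → van 4  [load 250/250]
  25 → van 1  [load 250/250]
  25 → van 2  [load 250/250]
7 vans opened.

7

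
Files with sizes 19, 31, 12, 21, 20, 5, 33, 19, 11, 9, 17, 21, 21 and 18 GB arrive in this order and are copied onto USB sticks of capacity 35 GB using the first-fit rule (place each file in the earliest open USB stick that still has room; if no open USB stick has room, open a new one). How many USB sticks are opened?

9

  19 → USB stick 1 (new)  [load 19/35]
  31 → USB stick 2 (new)  [load 31/35]
  12 → USB stick 1  [load 31/35]
  21 → USB stick 3 (new)  [load 21/35]
  20 → USB stick 4 (new)  [load 20/35]
  5 → USB stick 3  [load 26/35]
  33 → USB stick 5 (new)  [load 33/35]
  19 → USB stick 6 (new)  [load 19/35]
  11 → USB stick 4  [load 31/35]
  9 → USB stick 3  [load 35/35]
  17 → USB stick 7 (new)  [load 17/35]
  21 → USB stick 8 (new)  [load 21/35]
  21 → USB stick 9 (new)  [load 21/35]
  18 → USB stick 7  [load 35/35]
9 USB sticks opened.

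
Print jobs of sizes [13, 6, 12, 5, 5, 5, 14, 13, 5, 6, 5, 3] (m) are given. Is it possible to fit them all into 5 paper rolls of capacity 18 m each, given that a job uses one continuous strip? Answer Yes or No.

Total = 92 m; ⌈92/18⌉ = 6.
At least 6 paper rolls are required, but only 5 are allowed.

No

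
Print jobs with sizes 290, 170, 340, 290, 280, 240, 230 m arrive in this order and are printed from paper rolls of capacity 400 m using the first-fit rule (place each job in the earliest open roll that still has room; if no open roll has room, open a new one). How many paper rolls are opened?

6

  290 → roll 1 (new)  [load 290/400]
  170 → roll 2 (new)  [load 170/400]
  340 → roll 3 (new)  [load 340/400]
  290 → roll 4 (new)  [load 290/400]
  280 → roll 5 (new)  [load 280/400]
  240 → roll 6 (new)  [load 240/400]
  230 → roll 2  [load 400/400]
6 paper rolls opened.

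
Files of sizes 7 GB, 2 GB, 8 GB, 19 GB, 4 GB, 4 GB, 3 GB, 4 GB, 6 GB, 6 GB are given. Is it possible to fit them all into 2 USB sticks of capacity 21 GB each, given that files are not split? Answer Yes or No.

No

Total = 63 GB; ⌈63/21⌉ = 3.
At least 3 USB sticks are required, but only 2 are allowed.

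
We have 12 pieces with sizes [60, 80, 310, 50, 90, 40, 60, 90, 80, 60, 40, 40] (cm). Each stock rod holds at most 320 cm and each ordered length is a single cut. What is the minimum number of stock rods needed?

Total = 310 + 90 + 90 + 80 + 80 + 60 + 60 + 60 + 50 + 40 + 40 + 40 = 1000 cm.
Lower bound: ⌈1000/320⌉ = 4 stock rods.
A packing using 4 stock rods:
  stock rod 1: 310 = 310
  stock rod 2: 90 + 90 + 80 + 60 = 320
  stock rod 3: 80 + 60 + 60 + 50 + 40 = 290
  stock rod 4: 40 + 40 = 80
This matches the lower bound, so 4 is optimal.

4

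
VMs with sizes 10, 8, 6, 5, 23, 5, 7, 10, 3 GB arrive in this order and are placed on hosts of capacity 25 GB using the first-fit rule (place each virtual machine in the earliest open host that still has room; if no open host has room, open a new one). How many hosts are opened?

  10 → host 1 (new)  [load 10/25]
  8 → host 1  [load 18/25]
  6 → host 1  [load 24/25]
  5 → host 2 (new)  [load 5/25]
  23 → host 3 (new)  [load 23/25]
  5 → host 2  [load 10/25]
  7 → host 2  [load 17/25]
  10 → host 4 (new)  [load 10/25]
  3 → host 2  [load 20/25]
4 hosts opened.

4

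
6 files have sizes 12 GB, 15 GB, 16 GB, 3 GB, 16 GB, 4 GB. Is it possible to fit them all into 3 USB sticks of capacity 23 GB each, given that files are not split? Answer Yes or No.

No

Total = 66 GB; ⌈66/23⌉ = 3.
4 files each exceed half the capacity and cannot share a USB stick, forcing at least 4 USB sticks.
At least 4 USB sticks are required, but only 3 are allowed.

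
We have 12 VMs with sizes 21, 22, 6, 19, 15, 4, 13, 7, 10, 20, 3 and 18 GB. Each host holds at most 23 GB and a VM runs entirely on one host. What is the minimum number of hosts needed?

8

Total = 22 + 21 + 20 + 19 + 18 + 15 + 13 + 10 + 7 + 6 + 4 + 3 = 158 GB.
Lower bound: ⌈158/23⌉ = 7 hosts.
A packing using 8 hosts:
  host 1: 22 = 22
  host 2: 21 = 21
  host 3: 20 + 3 = 23
  host 4: 19 + 4 = 23
  host 5: 18 = 18
  host 6: 15 + 7 = 22
  host 7: 13 + 10 = 23
  host 8: 6 = 6
No arrangement into 7 hosts stays within capacity, so 8 is optimal.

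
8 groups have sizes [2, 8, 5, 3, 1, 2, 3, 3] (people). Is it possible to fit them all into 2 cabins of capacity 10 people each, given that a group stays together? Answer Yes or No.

Total = 27 people; ⌈27/10⌉ = 3.
At least 3 cabins are required, but only 2 are allowed.

No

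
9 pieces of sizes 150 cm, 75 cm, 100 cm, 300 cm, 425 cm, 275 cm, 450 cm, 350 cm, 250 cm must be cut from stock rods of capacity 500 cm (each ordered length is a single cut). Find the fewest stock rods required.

Total = 450 + 425 + 350 + 300 + 275 + 250 + 150 + 100 + 75 = 2375 cm.
Lower bound: ⌈2375/500⌉ = 5 stock rods.
A packing using 6 stock rods:
  stock rod 1: 450 = 450
  stock rod 2: 425 + 75 = 500
  stock rod 3: 350 + 150 = 500
  stock rod 4: 300 + 100 = 400
  stock rod 5: 275 = 275
  stock rod 6: 250 = 250
No arrangement into 5 stock rods stays within capacity, so 6 is optimal.

6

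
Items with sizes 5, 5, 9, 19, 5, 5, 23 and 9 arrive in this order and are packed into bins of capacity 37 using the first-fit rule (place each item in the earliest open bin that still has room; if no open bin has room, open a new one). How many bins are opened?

3

  5 → bin 1 (new)  [load 5/37]
  5 → bin 1  [load 10/37]
  9 → bin 1  [load 19/37]
  19 → bin 2 (new)  [load 19/37]
  5 → bin 1  [load 24/37]
  5 → bin 1  [load 29/37]
  23 → bin 3 (new)  [load 23/37]
  9 → bin 2  [load 28/37]
3 bins opened.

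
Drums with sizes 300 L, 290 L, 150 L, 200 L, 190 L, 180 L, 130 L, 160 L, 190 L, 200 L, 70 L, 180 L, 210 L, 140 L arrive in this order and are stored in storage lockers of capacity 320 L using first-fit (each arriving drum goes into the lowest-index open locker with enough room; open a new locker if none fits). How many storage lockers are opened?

11

  300 → locker 1 (new)  [load 300/320]
  290 → locker 2 (new)  [load 290/320]
  150 → locker 3 (new)  [load 150/320]
  200 → locker 4 (new)  [load 200/320]
  190 → locker 5 (new)  [load 190/320]
  180 → locker 6 (new)  [load 180/320]
  130 → locker 3  [load 280/320]
  160 → locker 7 (new)  [load 160/320]
  190 → locker 8 (new)  [load 190/320]
  200 → locker 9 (new)  [load 200/320]
  70 → locker 4  [load 270/320]
  180 → locker 10 (new)  [load 180/320]
  210 → locker 11 (new)  [load 210/320]
  140 → locker 6  [load 320/320]
11 storage lockers opened.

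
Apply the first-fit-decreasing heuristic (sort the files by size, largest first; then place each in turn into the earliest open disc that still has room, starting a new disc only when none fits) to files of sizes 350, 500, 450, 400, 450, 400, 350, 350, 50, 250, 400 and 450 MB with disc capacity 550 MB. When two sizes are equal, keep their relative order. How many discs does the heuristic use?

Sorted descending: 500, 450, 450, 450, 400, 400, 400, 350, 350, 350, 250, 50.
  500 → disc 1 (new)  [load 500/550]
  450 → disc 2 (new)  [load 450/550]
  450 → disc 3 (new)  [load 450/550]
  450 → disc 4 (new)  [load 450/550]
  400 → disc 5 (new)  [load 400/550]
  400 → disc 6 (new)  [load 400/550]
  400 → disc 7 (new)  [load 400/550]
  350 → disc 8 (new)  [load 350/550]
  350 → disc 9 (new)  [load 350/550]
  350 → disc 10 (new)  [load 350/550]
  250 → disc 11 (new)  [load 250/550]
  50 → disc 1  [load 550/550]
11 discs opened.

11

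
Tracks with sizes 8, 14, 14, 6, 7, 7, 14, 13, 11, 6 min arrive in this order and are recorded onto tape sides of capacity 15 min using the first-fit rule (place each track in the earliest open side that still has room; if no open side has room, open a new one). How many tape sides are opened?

  8 → side 1 (new)  [load 8/15]
  14 → side 2 (new)  [load 14/15]
  14 → side 3 (new)  [load 14/15]
  6 → side 1  [load 14/15]
  7 → side 4 (new)  [load 7/15]
  7 → side 4  [load 14/15]
  14 → side 5 (new)  [load 14/15]
  13 → side 6 (new)  [load 13/15]
  11 → side 7 (new)  [load 11/15]
  6 → side 8 (new)  [load 6/15]
8 tape sides opened.

8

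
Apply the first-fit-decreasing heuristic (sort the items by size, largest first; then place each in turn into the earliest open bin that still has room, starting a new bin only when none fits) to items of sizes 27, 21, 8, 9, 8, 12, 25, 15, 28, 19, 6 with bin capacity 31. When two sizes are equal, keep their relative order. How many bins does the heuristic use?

6

Sorted descending: 28, 27, 25, 21, 19, 15, 12, 9, 8, 8, 6.
  28 → bin 1 (new)  [load 28/31]
  27 → bin 2 (new)  [load 27/31]
  25 → bin 3 (new)  [load 25/31]
  21 → bin 4 (new)  [load 21/31]
  19 → bin 5 (new)  [load 19/31]
  15 → bin 6 (new)  [load 15/31]
  12 → bin 5  [load 31/31]
  9 → bin 4  [load 30/31]
  8 → bin 6  [load 23/31]
  8 → bin 6  [load 31/31]
  6 → bin 3  [load 31/31]
6 bins opened.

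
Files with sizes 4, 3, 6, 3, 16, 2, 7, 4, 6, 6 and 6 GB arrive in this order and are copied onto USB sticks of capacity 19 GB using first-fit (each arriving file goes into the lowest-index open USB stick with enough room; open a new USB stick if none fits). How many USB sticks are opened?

  4 → USB stick 1 (new)  [load 4/19]
  3 → USB stick 1  [load 7/19]
  6 → USB stick 1  [load 13/19]
  3 → USB stick 1  [load 16/19]
  16 → USB stick 2 (new)  [load 16/19]
  2 → USB stick 1  [load 18/19]
  7 → USB stick 3 (new)  [load 7/19]
  4 → USB stick 3  [load 11/19]
  6 → USB stick 3  [load 17/19]
  6 → USB stick 4 (new)  [load 6/19]
  6 → USB stick 4  [load 12/19]
4 USB sticks opened.

4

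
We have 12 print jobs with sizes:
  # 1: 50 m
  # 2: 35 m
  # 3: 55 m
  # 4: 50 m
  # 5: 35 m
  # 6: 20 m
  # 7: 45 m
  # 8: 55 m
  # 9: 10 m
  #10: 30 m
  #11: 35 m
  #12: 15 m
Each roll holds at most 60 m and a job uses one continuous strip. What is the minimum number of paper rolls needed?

Total = 55 + 55 + 50 + 50 + 45 + 35 + 35 + 35 + 30 + 20 + 15 + 10 = 435 m.
Lower bound: ⌈435/60⌉ = 8 paper rolls.
A packing using 9 paper rolls:
  roll 1: 55 = 55
  roll 2: 55 = 55
  roll 3: 50 + 10 = 60
  roll 4: 50 = 50
  roll 5: 45 + 15 = 60
  roll 6: 35 + 20 = 55
  roll 7: 35 = 35
  roll 8: 35 = 35
  roll 9: 30 = 30
No arrangement into 8 paper rolls stays within capacity, so 9 is optimal.

9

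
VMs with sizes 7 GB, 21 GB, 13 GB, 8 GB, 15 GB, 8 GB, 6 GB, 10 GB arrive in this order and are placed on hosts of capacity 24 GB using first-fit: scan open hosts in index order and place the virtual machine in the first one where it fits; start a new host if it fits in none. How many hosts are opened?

4

  7 → host 1 (new)  [load 7/24]
  21 → host 2 (new)  [load 21/24]
  13 → host 1  [load 20/24]
  8 → host 3 (new)  [load 8/24]
  15 → host 3  [load 23/24]
  8 → host 4 (new)  [load 8/24]
  6 → host 4  [load 14/24]
  10 → host 4  [load 24/24]
4 hosts opened.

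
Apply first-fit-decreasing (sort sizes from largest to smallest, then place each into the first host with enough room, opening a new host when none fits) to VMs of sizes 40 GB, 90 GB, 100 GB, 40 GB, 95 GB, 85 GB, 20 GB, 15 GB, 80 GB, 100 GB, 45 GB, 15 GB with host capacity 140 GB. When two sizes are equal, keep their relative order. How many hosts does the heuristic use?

6

Sorted descending: 100, 100, 95, 90, 85, 80, 45, 40, 40, 20, 15, 15.
  100 → host 1 (new)  [load 100/140]
  100 → host 2 (new)  [load 100/140]
  95 → host 3 (new)  [load 95/140]
  90 → host 4 (new)  [load 90/140]
  85 → host 5 (new)  [load 85/140]
  80 → host 6 (new)  [load 80/140]
  45 → host 3  [load 140/140]
  40 → host 1  [load 140/140]
  40 → host 2  [load 140/140]
  20 → host 4  [load 110/140]
  15 → host 4  [load 125/140]
  15 → host 4  [load 140/140]
6 hosts opened.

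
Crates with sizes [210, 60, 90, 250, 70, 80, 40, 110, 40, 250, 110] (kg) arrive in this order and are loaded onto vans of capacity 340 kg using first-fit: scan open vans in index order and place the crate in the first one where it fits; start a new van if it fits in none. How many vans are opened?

  210 → van 1 (new)  [load 210/340]
  60 → van 1  [load 270/340]
  90 → van 2 (new)  [load 90/340]
  250 → van 2  [load 340/340]
  70 → van 1  [load 340/340]
  80 → van 3 (new)  [load 80/340]
  40 → van 3  [load 120/340]
  110 → van 3  [load 230/340]
  40 → van 3  [load 270/340]
  250 → van 4 (new)  [load 250/340]
  110 → van 5 (new)  [load 110/340]
5 vans opened.

5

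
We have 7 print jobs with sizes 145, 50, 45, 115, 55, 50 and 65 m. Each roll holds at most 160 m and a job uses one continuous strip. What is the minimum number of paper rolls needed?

Total = 145 + 115 + 65 + 55 + 50 + 50 + 45 = 525 m.
Lower bound: ⌈525/160⌉ = 4 paper rolls.
A packing using 4 paper rolls:
  roll 1: 145 = 145
  roll 2: 115 + 45 = 160
  roll 3: 65 + 55 = 120
  roll 4: 50 + 50 = 100
This matches the lower bound, so 4 is optimal.

4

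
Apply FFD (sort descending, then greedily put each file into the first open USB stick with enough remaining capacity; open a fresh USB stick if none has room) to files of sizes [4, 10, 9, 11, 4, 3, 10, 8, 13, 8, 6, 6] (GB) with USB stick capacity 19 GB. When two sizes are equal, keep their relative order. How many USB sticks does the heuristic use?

Sorted descending: 13, 11, 10, 10, 9, 8, 8, 6, 6, 4, 4, 3.
  13 → USB stick 1 (new)  [load 13/19]
  11 → USB stick 2 (new)  [load 11/19]
  10 → USB stick 3 (new)  [load 10/19]
  10 → USB stick 4 (new)  [load 10/19]
  9 → USB stick 3  [load 19/19]
  8 → USB stick 2  [load 19/19]
  8 → USB stick 4  [load 18/19]
  6 → USB stick 1  [load 19/19]
  6 → USB stick 5 (new)  [load 6/19]
  4 → USB stick 5  [load 10/19]
  4 → USB stick 5  [load 14/19]
  3 → USB stick 5  [load 17/19]
5 USB sticks opened.

5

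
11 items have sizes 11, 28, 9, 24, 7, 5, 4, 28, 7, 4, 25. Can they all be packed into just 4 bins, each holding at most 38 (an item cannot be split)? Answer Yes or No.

No

Total = 152; ⌈152/38⌉ = 4.
The bound of 4 does not rule out 4, but exhaustive search shows no assignment into 4 bins of capacity 38 exists — the minimum is 5.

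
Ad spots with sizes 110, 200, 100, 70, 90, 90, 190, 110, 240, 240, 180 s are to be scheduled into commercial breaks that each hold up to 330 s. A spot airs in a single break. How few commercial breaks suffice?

6

Total = 240 + 240 + 200 + 190 + 180 + 110 + 110 + 100 + 90 + 90 + 70 = 1620 s.
Lower bound: ⌈1620/330⌉ = 5 commercial breaks.
A packing using 6 commercial breaks:
  break 1: 240 + 90 = 330
  break 2: 240 + 90 = 330
  break 3: 200 + 110 = 310
  break 4: 190 + 110 = 300
  break 5: 180 + 100 = 280
  break 6: 70 = 70
No arrangement into 5 commercial breaks stays within capacity, so 6 is optimal.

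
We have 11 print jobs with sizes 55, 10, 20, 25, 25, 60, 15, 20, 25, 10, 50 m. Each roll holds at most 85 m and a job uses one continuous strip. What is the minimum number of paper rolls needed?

Total = 60 + 55 + 50 + 25 + 25 + 25 + 20 + 20 + 15 + 10 + 10 = 315 m.
Lower bound: ⌈315/85⌉ = 4 paper rolls.
A packing using 4 paper rolls:
  roll 1: 60 + 25 = 85
  roll 2: 55 + 25 = 80
  roll 3: 50 + 25 + 10 = 85
  roll 4: 20 + 20 + 15 + 10 = 65
This matches the lower bound, so 4 is optimal.

4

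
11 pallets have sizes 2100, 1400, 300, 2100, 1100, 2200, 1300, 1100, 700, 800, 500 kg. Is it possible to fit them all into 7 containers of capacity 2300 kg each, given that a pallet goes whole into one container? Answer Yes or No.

Yes

A valid assignment using 7 containers:
  container 1: 2200 = 2200
  container 2: 2100 = 2100
  container 3: 2100 = 2100
  container 4: 1400 + 800 = 2200
  container 5: 1300 + 700 + 300 = 2300
  container 6: 1100 + 1100 = 2200
  container 7: 500 = 500
Every load is within 2300 kg, so 7 containers suffice.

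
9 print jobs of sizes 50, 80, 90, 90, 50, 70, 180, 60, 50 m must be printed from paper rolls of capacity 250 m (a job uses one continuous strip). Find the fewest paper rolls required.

3

Total = 180 + 90 + 90 + 80 + 70 + 60 + 50 + 50 + 50 = 720 m.
Lower bound: ⌈720/250⌉ = 3 paper rolls.
A packing using 3 paper rolls:
  roll 1: 180 + 70 = 250
  roll 2: 90 + 90 + 60 = 240
  roll 3: 80 + 50 + 50 + 50 = 230
This matches the lower bound, so 3 is optimal.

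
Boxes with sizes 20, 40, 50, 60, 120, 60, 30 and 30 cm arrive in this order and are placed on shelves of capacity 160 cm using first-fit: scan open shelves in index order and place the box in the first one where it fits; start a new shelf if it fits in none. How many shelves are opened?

3

  20 → shelf 1 (new)  [load 20/160]
  40 → shelf 1  [load 60/160]
  50 → shelf 1  [load 110/160]
  60 → shelf 2 (new)  [load 60/160]
  120 → shelf 3 (new)  [load 120/160]
  60 → shelf 2  [load 120/160]
  30 → shelf 1  [load 140/160]
  30 → shelf 2  [load 150/160]
3 shelves opened.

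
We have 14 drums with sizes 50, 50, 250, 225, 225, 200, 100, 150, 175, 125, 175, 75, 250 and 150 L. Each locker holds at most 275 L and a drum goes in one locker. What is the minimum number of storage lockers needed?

9

Total = 250 + 250 + 225 + 225 + 200 + 175 + 175 + 150 + 150 + 125 + 100 + 75 + 50 + 50 = 2200 L.
Lower bound: ⌈2200/275⌉ = 8 storage lockers.
Also, 9 drums each exceed 275/2 L, and no two of those can share a locker, so at least 9 storage lockers are needed.
A packing using 9 storage lockers:
  locker 1: 250 = 250
  locker 2: 250 = 250
  locker 3: 225 + 50 = 275
  locker 4: 225 + 50 = 275
  locker 5: 200 + 75 = 275
  locker 6: 175 + 100 = 275
  locker 7: 175 = 175
  locker 8: 150 + 125 = 275
  locker 9: 150 = 150
This matches the lower bound, so 9 is optimal.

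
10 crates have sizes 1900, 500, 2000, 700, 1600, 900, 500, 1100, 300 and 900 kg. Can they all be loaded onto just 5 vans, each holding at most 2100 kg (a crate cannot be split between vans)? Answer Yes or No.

Total = 10400 kg; ⌈10400/2100⌉ = 5.
The bound of 5 does not rule out 5, but exhaustive search shows no assignment into 5 vans of capacity 2100 kg exists — the minimum is 6.

No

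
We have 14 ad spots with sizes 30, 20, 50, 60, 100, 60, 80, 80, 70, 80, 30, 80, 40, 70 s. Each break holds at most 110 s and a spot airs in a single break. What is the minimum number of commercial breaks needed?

Total = 100 + 80 + 80 + 80 + 80 + 70 + 70 + 60 + 60 + 50 + 40 + 30 + 30 + 20 = 850 s.
Lower bound: ⌈850/110⌉ = 8 commercial breaks.
Also, 9 ad spots each exceed 55 s, and no two of those can share a break, so at least 9 commercial breaks are needed.
A packing using 9 commercial breaks:
  break 1: 100 = 100
  break 2: 80 + 30 = 110
  break 3: 80 + 30 = 110
  break 4: 80 + 20 = 100
  break 5: 80 = 80
  break 6: 70 + 40 = 110
  break 7: 70 = 70
  break 8: 60 + 50 = 110
  break 9: 60 = 60
This matches the lower bound, so 9 is optimal.

9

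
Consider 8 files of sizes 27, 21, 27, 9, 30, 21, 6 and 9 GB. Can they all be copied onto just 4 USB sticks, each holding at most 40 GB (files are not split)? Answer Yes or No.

No

Total = 150 GB; ⌈150/40⌉ = 4.
5 files each exceed half the capacity and cannot share a USB stick, forcing at least 5 USB sticks.
At least 5 USB sticks are required, but only 4 are allowed.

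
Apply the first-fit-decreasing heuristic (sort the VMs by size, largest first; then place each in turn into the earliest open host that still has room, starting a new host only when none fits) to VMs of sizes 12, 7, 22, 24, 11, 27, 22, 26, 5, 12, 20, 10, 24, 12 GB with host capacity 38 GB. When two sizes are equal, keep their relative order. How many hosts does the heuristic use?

Sorted descending: 27, 26, 24, 24, 22, 22, 20, 12, 12, 12, 11, 10, 7, 5.
  27 → host 1 (new)  [load 27/38]
  26 → host 2 (new)  [load 26/38]
  24 → host 3 (new)  [load 24/38]
  24 → host 4 (new)  [load 24/38]
  22 → host 5 (new)  [load 22/38]
  22 → host 6 (new)  [load 22/38]
  20 → host 7 (new)  [load 20/38]
  12 → host 2  [load 38/38]
  12 → host 3  [load 36/38]
  12 → host 4  [load 36/38]
  11 → host 1  [load 38/38]
  10 → host 5  [load 32/38]
  7 → host 6  [load 29/38]
  5 → host 5  [load 37/38]
7 hosts opened.

7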